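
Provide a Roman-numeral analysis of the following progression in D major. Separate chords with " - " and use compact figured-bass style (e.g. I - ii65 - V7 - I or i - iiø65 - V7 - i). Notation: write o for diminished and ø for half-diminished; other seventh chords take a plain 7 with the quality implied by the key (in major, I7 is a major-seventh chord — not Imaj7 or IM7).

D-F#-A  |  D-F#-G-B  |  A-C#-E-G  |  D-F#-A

I - IV43 - V7 - I

D-F#-A: root D is the tonic; major triad there is I.
D-F#-G-B: major seventh chord on G = scale degree 4 → IV43.
A-C#-E-G: dominant seventh chord on A = scale degree 5 → V7.
D-F#-A: root D is the tonic; major triad there is I.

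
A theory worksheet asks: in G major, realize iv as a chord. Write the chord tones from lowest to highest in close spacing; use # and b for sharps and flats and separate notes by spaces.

iv is the minor subdominant, borrowed from the parallel minor. In G major that root is C.
So the chord is C-Eb-G.

C Eb G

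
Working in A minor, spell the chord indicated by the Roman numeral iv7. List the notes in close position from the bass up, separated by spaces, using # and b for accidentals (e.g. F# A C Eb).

D F A C

In A minor, scale degree 4 is D, and the diatonic chord built there is a minor seventh chord.
Stacking thirds from D gives D-F-A-C.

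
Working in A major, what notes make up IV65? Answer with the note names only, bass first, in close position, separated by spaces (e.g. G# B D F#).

F# A C# D

In A major, the subdominant is D, and the diatonic chord built there is a major seventh chord.
Stacking thirds from D gives D-F#-A-C#.
With the 65 figure the chord is in first inversion; from the bass F# upward in close position it reads F#-A-C#-D.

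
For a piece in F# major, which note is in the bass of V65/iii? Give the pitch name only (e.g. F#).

The applied chord V65/iii is rooted on E#: E#-G##-B#-D#.
The figure 65 means first inversion — the third is in the bass.

G##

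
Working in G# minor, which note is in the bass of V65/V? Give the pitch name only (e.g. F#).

C##

The applied chord V65/V is rooted on A#: A#-C##-E#-G#.
The figure 65 means first inversion — the third is in the bass.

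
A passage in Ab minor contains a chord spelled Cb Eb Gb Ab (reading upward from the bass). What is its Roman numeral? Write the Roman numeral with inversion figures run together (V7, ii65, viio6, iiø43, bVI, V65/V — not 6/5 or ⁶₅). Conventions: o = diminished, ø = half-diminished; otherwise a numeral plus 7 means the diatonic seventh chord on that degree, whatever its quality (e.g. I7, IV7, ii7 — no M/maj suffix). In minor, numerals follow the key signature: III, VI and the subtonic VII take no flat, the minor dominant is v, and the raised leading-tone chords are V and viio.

The pitches Ab-Cb-Eb-Gb form a minor seventh chord rooted on Ab.
In Ab minor, Ab is the tonic; the diatonic minor seventh chord there is i7.
With Cb in the bass the chord is in first inversion, so the figured bass is 65.

i65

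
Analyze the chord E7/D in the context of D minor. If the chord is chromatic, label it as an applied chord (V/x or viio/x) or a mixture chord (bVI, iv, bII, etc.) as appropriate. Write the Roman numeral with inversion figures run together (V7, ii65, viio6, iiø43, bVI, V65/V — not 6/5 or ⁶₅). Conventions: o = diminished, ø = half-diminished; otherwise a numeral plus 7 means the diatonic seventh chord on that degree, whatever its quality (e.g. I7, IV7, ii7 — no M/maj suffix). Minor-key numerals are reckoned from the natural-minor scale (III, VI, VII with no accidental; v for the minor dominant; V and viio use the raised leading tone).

V42/V

Stacked in thirds the chord is E-G#-B-D: a dominant seventh chord on E.
E is not a diatonic chord root with this quality in D minor, but it lies a perfect fifth above A (V), so the chord functions as an applied dominant of V.
With D in the bass the chord is in third inversion, so the figured bass is 42.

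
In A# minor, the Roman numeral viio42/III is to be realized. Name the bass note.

The applied chord viio42/III is rooted on B#: B#-D#-F#-A.
The figure 42 means third inversion — the seventh is in the bass.

A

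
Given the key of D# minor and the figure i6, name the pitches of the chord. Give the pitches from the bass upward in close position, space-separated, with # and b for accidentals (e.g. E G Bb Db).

F# A# D#

In D# minor, scale degree 1 is D#, and the diatonic chord built there is a minor triad.
Stacking thirds from D# gives D#-F#-A#.
With the 6 figure the chord is in first inversion; from the bass F# upward in close position it reads F#-A#-D#.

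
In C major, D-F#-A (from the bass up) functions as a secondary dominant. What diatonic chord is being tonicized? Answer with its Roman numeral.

The chord is a major triad on D.
A dominant resolves down a perfect fifth: D → G. In C major, G is scale degree 5, i.e. V.

V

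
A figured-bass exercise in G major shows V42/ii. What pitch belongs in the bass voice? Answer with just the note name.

D

The applied chord V42/ii is rooted on E: E-G#-B-D.
The figure 42 means third inversion — the seventh is in the bass.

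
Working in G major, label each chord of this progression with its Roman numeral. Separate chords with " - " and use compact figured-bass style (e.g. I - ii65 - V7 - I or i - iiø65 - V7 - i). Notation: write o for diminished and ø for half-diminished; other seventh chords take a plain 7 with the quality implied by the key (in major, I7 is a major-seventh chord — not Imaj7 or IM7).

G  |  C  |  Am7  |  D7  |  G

G has root G, degree 1 in G major, so I.
C: root C is the subdominant; major triad there is IV.
Am7: root A is the supertonic; minor seventh chord there is ii7.
D7: root D is the dominant; dominant seventh chord there is V7.
G: root G is the tonic; major triad there is I.

I - IV - ii7 - V7 - I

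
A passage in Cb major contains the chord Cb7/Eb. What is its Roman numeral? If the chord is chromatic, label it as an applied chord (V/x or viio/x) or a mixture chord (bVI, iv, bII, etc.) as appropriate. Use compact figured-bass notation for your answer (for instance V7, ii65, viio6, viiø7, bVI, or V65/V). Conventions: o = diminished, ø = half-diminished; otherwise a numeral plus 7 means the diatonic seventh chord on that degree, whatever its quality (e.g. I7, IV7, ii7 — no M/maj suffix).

V65/IV

Stacked in thirds the chord is Cb-Eb-Gb-Bbb: a dominant seventh chord on Cb.
Cb is not a diatonic chord root with this quality in Cb major, but it lies a perfect fifth above Fb (IV), so the chord functions as an applied dominant of IV.
With Eb in the bass the chord is in first inversion, so the figured bass is 65.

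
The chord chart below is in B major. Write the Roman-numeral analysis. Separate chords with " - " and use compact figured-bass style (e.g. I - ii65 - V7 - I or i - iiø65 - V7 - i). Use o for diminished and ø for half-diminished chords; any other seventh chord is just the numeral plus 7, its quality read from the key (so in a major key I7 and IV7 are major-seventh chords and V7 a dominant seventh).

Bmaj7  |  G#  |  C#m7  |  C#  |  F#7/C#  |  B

I7 - V/ii - ii7 - V/V - V43 - I

Bmaj7: major seventh chord on B = scale degree 1 → I7.
G#: a major triad on G#, the applied dominant of ii → V/ii.
C#m7 has root C#, degree 2 in B major, so ii7.
C#: a major triad on C#, the applied dominant of V → V/V.
F#7/C#: root F# is the dominant; dominant seventh chord there is V43.
B has root B, degree 1 in B major, so I.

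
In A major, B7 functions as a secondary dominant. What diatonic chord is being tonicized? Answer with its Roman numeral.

The chord is a dominant seventh chord on B.
A dominant resolves down a perfect fifth: B → E. In A major, E is scale degree 5, i.e. V.

V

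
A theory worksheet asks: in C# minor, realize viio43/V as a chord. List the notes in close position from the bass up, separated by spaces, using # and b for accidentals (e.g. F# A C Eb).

C# E F## A#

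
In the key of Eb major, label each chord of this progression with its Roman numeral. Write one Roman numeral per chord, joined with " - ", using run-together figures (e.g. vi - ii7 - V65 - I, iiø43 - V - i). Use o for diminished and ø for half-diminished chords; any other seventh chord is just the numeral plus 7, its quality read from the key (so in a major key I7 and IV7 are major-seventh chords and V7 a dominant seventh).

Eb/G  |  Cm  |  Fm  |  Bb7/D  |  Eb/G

Eb/G has root Eb, degree 1 in Eb major, so I6.
Cm: minor triad on C = scale degree 6 → vi.
Fm: minor triad on F = scale degree 2 → ii.
Bb7/D has root Bb, degree 5 in Eb major, so V65.
Eb/G: major triad on Eb = scale degree 1 → I6.

I6 - vi - ii - V65 - I6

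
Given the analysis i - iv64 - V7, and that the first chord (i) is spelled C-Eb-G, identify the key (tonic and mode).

C minor

The anchor chord is a minor triad on C, labeled i.
If C is scale degree 1 and the mode makes that degree carry a minor triad, the tonic is C and the mode is minor.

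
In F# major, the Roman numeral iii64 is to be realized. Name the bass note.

iii in F# major has root A#; the chord is A#-C#-E#.
The figure 64 means second inversion — the fifth is in the bass.

E#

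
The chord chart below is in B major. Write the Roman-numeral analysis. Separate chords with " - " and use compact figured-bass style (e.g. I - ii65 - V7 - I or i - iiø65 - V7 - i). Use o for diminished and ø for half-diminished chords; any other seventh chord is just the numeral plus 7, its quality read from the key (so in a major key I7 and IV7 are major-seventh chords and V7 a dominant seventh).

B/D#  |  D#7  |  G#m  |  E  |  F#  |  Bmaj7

I6 - V7/vi - vi - IV - V - I7

B/D# has root B, degree 1 in B major, so I6.
D#7: a dominant seventh chord on D#, the applied dominant of vi → V7/vi.
G#m has root G#, degree 6 in B major, so vi.
E: major triad on E = scale degree 4 → IV.
F#: major triad on F# = scale degree 5 → V.
Bmaj7: root B is the tonic; major seventh chord there is I7.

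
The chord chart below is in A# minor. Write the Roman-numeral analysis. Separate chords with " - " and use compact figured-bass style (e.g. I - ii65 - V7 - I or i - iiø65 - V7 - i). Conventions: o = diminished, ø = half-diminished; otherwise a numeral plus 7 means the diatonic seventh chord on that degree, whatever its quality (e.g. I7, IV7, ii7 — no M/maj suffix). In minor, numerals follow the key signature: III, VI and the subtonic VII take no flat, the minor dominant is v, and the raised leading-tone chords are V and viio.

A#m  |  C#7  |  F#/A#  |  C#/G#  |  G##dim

A#m has root A#, degree 1 in A# minor, so i.
C#7 is the secondary dominant of VI (dominant seventh chord on C#): V7/VI.
F#/A#: major triad on F# = scale degree 6 → VI6.
C#/G#: root C# is the mediant; major triad there is III64.
G##dim: root G## is the leading tone; diminished triad there is viio.

i - V7/VI - VI6 - III64 - viio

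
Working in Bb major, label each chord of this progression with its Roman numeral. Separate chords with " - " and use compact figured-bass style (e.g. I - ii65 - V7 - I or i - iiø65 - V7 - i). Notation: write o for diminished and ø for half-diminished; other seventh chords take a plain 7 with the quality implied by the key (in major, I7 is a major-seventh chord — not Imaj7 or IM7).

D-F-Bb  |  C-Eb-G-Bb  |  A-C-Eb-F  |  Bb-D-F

I6 - ii7 - V65 - I

D-F-Bb: major triad on Bb = scale degree 1 → I6.
C-Eb-G-Bb has root C, degree 2 in Bb major, so ii7.
A-C-Eb-F: root F is the dominant; dominant seventh chord there is V65.
Bb-D-F: root Bb is the tonic; major triad there is I.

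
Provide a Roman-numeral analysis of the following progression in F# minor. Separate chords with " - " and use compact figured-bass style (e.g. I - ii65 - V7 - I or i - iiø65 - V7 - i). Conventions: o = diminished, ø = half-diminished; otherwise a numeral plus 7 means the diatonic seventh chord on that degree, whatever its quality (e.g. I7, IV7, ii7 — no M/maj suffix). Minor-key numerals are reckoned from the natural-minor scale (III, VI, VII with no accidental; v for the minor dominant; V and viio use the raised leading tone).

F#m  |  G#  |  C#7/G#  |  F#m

F#m: root F# is the tonic; minor triad there is i.
G#: a major triad on G#, the applied dominant of V → V/V.
C#7/G# has root C#, degree 5 in F# minor, so V43.
F#m: root F# is the tonic; minor triad there is i.

i - V/V - V43 - i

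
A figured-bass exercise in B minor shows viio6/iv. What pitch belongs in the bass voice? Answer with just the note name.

F#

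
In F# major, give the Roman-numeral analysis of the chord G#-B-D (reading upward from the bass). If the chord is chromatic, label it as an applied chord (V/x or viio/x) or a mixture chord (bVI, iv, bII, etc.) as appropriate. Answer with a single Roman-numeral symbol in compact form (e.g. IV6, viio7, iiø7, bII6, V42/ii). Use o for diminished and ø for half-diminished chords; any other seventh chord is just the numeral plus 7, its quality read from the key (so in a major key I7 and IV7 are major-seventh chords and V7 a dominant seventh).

The pitches G#-B-D form a diminished triad rooted on G#.
G# is the second degree of F# major. This is the diminished supertonic triad, borrowed from the parallel minor.

iio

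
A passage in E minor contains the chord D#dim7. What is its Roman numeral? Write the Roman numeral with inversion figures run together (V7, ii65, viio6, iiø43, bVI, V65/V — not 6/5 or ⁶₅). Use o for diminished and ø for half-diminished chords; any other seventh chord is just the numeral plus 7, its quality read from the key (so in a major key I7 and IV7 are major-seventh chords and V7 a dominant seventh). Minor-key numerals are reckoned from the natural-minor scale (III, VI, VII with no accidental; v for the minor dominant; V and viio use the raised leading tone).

viio7

Stacked in thirds the chord is D#-F#-A-C: a fully diminished seventh chord on D#.
D# is scale degree 7 in E minor, and a fully diminished seventh chord on that degree is written viio7.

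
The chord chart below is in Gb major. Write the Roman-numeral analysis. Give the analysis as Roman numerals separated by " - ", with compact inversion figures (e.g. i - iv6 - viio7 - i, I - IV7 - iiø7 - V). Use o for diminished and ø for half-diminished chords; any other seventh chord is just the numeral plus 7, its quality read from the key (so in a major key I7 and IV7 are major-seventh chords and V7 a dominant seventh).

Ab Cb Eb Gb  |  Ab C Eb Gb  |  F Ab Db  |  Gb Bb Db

ii7 - V7/V - V6 - I

Ab-Cb-Eb-Gb: root Ab is the supertonic; minor seventh chord there is ii7.
Ab-C-Eb-Gb: chromatic; Ab is V of V, so V7/V.
F-Ab-Db: major triad on Db = scale degree 5 → V6.
Gb-Bb-Db has root Gb, degree 1 in Gb major, so I.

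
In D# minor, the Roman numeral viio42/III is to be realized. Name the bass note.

D

The applied chord viio42/III is rooted on E#: E#-G#-B-D.
The figure 42 means third inversion — the seventh is in the bass.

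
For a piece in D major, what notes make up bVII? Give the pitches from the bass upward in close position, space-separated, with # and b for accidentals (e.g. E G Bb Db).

C E G

bVII is a major triad on the lowered seventh degree (the subtonic), borrowed from the parallel minor. In D major that root is C.
So the chord is C-E-G, a major triad.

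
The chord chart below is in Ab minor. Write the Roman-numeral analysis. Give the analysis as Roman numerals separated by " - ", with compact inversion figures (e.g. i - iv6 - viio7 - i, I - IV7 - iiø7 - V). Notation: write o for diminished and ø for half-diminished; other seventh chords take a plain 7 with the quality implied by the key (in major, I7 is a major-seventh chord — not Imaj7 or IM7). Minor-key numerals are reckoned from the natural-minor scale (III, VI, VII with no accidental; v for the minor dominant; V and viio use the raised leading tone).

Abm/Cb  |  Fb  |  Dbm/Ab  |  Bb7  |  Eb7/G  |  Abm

i6 - VI - iv64 - V7/V - V65 - i

Abm/Cb has root Ab, degree 1 in Ab minor, so i6.
Fb has root Fb, degree 6 in Ab minor, so VI.
Dbm/Ab has root Db, degree 4 in Ab minor, so iv64.
Bb7 is the secondary dominant of V (dominant seventh chord on Bb): V7/V.
Eb7/G: dominant seventh chord on Eb = scale degree 5 → V65.
Abm: minor triad on Ab = scale degree 1 → i.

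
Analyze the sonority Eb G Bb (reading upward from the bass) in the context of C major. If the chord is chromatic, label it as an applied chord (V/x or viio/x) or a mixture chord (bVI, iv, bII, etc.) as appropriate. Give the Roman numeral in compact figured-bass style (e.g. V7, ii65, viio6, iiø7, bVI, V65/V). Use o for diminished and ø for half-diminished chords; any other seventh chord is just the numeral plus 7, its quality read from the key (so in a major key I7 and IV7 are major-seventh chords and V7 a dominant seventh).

Stacked in thirds the chord is Eb-G-Bb: a major triad on Eb.
Eb is the lowered third degree of C major (diatonic 3 would be E). This is a major triad on the lowered third degree, borrowed from the parallel minor.

bIII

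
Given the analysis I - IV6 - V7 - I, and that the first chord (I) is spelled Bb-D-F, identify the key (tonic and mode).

Bb major

I is given as Bb-D-F — a major triad with root Bb.
If Bb is scale degree 1 and the mode makes that degree carry a major triad, the tonic is Bb and the mode is major.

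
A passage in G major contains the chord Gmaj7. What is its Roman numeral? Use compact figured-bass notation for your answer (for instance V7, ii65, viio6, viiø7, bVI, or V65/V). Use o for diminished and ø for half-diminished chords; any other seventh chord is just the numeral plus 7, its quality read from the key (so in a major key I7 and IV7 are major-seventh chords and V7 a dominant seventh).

The pitches G-B-D-F# form a major seventh chord rooted on G.
In G major, G is the tonic; the diatonic major seventh chord there is I7.

I7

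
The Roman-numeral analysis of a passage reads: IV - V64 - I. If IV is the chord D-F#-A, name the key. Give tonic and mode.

A major

The anchor chord is a major triad on D, labeled IV.
Counting down 3 scale steps from D places the tonic on A; a major triad on degree 4 is diatonic only in major.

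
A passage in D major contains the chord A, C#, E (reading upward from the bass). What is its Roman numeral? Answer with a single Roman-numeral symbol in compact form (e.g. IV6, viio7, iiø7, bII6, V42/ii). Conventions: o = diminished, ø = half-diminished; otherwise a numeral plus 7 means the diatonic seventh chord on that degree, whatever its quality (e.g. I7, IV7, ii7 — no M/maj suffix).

V

Stacked in thirds the chord is A-C#-E: a major triad on A.
A is scale degree 5 in D major, and a major triad on that degree is written V.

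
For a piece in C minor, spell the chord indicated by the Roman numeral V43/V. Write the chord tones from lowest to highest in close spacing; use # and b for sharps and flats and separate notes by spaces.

A C D F#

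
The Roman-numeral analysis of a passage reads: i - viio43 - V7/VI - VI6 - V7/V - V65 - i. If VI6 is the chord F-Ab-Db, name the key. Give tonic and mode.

F minor

VI6 is given as F-Ab-Db — a major triad with root Db.
VI6 on Db implies Db is the submediant; that puts the tonic at F, and the uppercase numeral fits minor mode.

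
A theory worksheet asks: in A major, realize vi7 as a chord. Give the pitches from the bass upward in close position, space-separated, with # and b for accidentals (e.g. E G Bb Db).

In A major, scale degree 6 is F#, and the diatonic chord built there is a minor seventh chord.
That chord is spelled F#-A-C#-E.

F# A C# E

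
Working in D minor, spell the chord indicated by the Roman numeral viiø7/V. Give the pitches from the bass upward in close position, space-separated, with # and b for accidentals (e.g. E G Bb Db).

viiø7/V is a secondary leading-tone chord. The target V is A in D minor; the applied chord is rooted a semitone below, on G#.
Building a half-diminished seventh chord on G# gives G#-B-D-F#.

G# B D F#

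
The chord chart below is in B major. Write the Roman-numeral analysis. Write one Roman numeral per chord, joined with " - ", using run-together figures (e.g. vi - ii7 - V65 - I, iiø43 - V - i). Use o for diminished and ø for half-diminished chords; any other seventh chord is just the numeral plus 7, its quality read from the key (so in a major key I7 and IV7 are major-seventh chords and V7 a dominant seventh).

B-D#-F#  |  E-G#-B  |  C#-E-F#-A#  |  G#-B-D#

B-D#-F#: root B is the tonic; major triad there is I.
E-G#-B: root E is the subdominant; major triad there is IV.
C#-E-F#-A#: dominant seventh chord on F# = scale degree 5 → V43.
G#-B-D# has root G#, degree 6 in B major, so vi.

I - IV - V43 - vi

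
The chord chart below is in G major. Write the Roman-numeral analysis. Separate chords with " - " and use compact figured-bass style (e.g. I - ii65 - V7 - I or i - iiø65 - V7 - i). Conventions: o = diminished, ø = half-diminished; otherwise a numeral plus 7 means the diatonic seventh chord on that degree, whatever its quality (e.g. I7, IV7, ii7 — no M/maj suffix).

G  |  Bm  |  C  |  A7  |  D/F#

G: major triad on G = scale degree 1 → I.
Bm has root B, degree 3 in G major, so iii.
C: root C is the subdominant; major triad there is IV.
A7: chromatic; A is V of V, so V7/V.
D/F#: root D is the dominant; major triad there is V6.

I - iii - IV - V7/V - V6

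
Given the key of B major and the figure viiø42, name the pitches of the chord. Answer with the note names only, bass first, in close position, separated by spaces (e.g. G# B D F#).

G# A# C# E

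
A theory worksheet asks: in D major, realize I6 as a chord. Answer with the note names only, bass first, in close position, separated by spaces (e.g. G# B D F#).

F# A D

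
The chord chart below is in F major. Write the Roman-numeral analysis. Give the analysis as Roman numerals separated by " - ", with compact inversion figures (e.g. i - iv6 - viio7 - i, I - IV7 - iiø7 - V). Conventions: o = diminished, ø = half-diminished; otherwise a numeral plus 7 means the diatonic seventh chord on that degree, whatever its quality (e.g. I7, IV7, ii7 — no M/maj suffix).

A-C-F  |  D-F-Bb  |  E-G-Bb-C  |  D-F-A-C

A-C-F: root F is the tonic; major triad there is I6.
D-F-Bb: root Bb is the subdominant; major triad there is IV6.
E-G-Bb-C: dominant seventh chord on C = scale degree 5 → V65.
D-F-A-C: root D is the submediant; minor seventh chord there is vi7.

I6 - IV6 - V65 - vi7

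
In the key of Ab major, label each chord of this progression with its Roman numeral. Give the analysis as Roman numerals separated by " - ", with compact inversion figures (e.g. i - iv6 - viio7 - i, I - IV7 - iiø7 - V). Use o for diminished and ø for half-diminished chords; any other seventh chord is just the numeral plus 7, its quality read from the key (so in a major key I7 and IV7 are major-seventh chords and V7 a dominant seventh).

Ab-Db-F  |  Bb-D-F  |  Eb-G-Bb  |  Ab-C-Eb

IV64 - V/V - V - I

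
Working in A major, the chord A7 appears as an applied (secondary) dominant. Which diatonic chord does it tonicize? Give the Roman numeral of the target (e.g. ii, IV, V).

IV

The chord is a dominant seventh chord on A.
A dominant resolves down a perfect fifth: A → D. In A major, D is scale degree 4, i.e. IV.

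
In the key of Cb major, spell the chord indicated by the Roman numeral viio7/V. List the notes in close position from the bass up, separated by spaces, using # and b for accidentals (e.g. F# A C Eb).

viio7/V is a secondary leading-tone chord. The target V is Gb in Cb major; the applied chord is rooted a semitone below, on F.
Building a fully diminished seventh chord on F gives F-Ab-Cb-Ebb.

F Ab Cb Ebb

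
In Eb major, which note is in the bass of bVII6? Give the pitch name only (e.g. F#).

bVII in Eb major has root Db; the chord is Db-F-Ab.
The figure 6 means first inversion — the third is in the bass.

F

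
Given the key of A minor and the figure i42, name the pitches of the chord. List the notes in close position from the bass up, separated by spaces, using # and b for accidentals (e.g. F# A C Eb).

The numeral's case and figure indicate a minor seventh chord. In A minor its root, the first degree, is A.
Stacking thirds from A gives A-C-E-G.
The figured bass 42 indicates third inversion, placing the seventh (G) in the bass: G-A-C-E.

G A C E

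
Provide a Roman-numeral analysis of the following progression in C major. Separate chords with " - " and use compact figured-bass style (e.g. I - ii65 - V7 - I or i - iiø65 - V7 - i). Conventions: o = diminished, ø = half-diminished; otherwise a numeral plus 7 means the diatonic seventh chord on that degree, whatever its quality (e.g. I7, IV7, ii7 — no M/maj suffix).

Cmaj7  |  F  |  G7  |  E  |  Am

Cmaj7 has root C, degree 1 in C major, so I7.
F has root F, degree 4 in C major, so IV.
G7: root G is the dominant; dominant seventh chord there is V7.
E: chromatic; E is V of vi, so V/vi.
Am: root A is the submediant; minor triad there is vi.

I7 - IV - V7 - V/vi - vi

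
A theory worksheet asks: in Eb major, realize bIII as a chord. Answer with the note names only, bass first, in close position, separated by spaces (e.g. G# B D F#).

bIII is a major triad on the lowered third degree, borrowed from the parallel minor. In Eb major that root is Gb.
So the chord is Gb-Bb-Db, a major triad.

Gb Bb Db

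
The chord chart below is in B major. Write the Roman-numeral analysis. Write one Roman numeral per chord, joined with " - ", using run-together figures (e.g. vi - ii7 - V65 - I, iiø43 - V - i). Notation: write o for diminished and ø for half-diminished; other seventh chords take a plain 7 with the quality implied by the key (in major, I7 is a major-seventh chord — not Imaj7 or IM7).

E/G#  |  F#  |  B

E/G#: root E is the subdominant; major triad there is IV6.
F#: root F# is the dominant; major triad there is V.
B has root B, degree 1 in B major, so I.

IV6 - V - I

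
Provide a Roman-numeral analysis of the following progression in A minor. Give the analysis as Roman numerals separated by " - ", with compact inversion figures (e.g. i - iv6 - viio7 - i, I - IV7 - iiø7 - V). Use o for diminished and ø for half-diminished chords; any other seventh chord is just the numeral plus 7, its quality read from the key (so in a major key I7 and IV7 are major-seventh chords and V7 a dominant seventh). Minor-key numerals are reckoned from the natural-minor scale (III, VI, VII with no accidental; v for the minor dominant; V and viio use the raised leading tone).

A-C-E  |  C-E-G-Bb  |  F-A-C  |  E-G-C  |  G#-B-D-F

i - V7/VI - VI - III6 - viio7

A-C-E: root A is the tonic; minor triad there is i.
C-E-G-Bb is the secondary dominant of VI (dominant seventh chord on C): V7/VI.
F-A-C: root F is the submediant; major triad there is VI.
E-G-C has root C, degree 3 in A minor, so III6.
G#-B-D-F: root G# is the leading tone; fully diminished seventh chord there is viio7.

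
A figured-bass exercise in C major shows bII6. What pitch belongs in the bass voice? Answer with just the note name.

F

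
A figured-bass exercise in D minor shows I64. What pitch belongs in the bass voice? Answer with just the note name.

A

I in D minor has root D; the chord is D-F#-A.
The figure 64 means second inversion — the fifth is in the bass.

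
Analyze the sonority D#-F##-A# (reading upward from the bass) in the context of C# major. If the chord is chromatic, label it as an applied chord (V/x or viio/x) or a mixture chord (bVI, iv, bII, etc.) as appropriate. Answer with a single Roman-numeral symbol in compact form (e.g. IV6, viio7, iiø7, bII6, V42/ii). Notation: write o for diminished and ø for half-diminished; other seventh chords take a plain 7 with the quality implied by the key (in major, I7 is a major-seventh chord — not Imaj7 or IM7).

Stacked in thirds the chord is D#-F##-A#: a major triad on D#.
D# is not a diatonic chord root with this quality in C# major, but it lies a perfect fifth above G# (V), so the chord functions as an applied dominant of V.

V/V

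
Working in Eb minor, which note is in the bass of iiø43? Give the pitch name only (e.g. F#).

Cb

iiø in Eb minor has root F; the chord is F-Ab-Cb-Eb.
The figure 43 means second inversion — the fifth is in the bass.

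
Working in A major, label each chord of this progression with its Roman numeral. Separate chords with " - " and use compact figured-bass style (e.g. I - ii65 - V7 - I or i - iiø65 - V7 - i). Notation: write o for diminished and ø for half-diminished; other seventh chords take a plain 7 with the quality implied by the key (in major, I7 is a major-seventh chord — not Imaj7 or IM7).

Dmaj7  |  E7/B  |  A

Dmaj7: major seventh chord on D = scale degree 4 → IV7.
E7/B: root E is the dominant; dominant seventh chord there is V43.
A: root A is the tonic; major triad there is I.

IV7 - V43 - I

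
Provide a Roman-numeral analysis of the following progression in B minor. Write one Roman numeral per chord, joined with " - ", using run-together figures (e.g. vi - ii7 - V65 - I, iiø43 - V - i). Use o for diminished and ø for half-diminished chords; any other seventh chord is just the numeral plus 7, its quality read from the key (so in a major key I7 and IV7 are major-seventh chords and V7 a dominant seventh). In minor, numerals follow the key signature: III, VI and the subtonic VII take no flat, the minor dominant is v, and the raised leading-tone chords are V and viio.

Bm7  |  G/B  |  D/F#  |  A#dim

i7 - VI6 - III6 - viio

Bm7: minor seventh chord on B = scale degree 1 → i7.
G/B: root G is the submediant; major triad there is VI6.
D/F#: root D is the mediant; major triad there is III6.
A#dim has root A#, degree 7 in B minor, so viio.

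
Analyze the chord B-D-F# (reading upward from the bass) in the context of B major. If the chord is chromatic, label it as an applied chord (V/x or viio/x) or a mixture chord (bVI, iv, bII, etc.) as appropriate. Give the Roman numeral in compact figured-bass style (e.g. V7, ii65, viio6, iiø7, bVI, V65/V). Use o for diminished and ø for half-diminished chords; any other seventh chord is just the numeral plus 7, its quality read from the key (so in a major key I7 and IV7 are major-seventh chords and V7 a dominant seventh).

i

Stacked in thirds the chord is B-D-F#: a minor triad on B.
B is the first degree of B major. This is the minor tonic, borrowed from the parallel minor.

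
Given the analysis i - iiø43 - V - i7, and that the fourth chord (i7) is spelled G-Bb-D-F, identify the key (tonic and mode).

G minor

The chord Gm7 is a minor seventh chord rooted on G; its label is i7.
If G is scale degree 1 and the mode makes that degree carry a minor seventh chord, the tonic is G and the mode is minor.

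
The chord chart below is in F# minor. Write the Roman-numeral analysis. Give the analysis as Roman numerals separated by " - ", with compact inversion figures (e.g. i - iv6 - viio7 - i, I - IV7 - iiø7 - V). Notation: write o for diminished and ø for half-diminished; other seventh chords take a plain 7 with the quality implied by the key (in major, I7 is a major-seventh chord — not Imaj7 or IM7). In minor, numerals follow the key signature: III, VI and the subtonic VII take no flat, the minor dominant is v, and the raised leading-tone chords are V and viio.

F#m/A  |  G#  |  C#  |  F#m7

F#m/A: minor triad on F# = scale degree 1 → i6.
G#: chromatic; G# is V of V, so V/V.
C# has root C#, degree 5 in F# minor, so V.
F#m7 has root F#, degree 1 in F# minor, so i7.

i6 - V/V - V - i7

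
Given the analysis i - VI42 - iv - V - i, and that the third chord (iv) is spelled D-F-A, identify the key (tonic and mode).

The anchor chord is a minor triad on D, labeled iv.
If D is scale degree 4 and the mode makes that degree carry a minor triad, the tonic is A and the mode is minor.

A minor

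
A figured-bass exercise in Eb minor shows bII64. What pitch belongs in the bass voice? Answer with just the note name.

bII in Eb minor has root Fb; the chord is Fb-Ab-Cb.
The figure 64 means second inversion — the fifth is in the bass.

Cb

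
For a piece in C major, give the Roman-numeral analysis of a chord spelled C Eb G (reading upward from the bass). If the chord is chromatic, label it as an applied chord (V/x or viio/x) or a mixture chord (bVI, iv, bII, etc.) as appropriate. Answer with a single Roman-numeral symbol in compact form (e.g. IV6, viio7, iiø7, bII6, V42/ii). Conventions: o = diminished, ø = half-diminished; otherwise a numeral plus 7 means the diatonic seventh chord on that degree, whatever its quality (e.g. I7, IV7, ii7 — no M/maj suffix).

Stacked in thirds the chord is C-Eb-G: a minor triad on C.
C is the first degree of C major. This is the minor tonic, borrowed from the parallel minor.

i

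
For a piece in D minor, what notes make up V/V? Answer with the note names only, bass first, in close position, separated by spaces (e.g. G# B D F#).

V/V is a secondary dominant — the dominant triad of V. V in D minor is A, so the applied chord's root is E, a perfect fifth above.
Building a major triad on E gives E-G#-B.

E G# B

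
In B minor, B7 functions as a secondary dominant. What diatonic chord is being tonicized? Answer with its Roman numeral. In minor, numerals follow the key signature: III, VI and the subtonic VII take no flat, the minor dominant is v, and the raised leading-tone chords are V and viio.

The chord is a dominant seventh chord on B.
A dominant resolves down a perfect fifth: B → E. In B minor, E is scale degree 4, i.e. iv.

iv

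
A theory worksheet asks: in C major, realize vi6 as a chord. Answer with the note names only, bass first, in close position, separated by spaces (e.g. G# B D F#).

C E A

The numeral's case and figure indicate a minor triad. In C major its root, the submediant, is A.
Stacking thirds from A gives A-C-E.
The figured bass 6 indicates first inversion, placing the third (C) in the bass: C-E-A.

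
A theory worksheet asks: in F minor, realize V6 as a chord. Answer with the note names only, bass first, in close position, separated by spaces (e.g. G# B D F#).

E G C

In F minor, the dominant is C. The dominant is major (leading tone raised), so V is a major triad.
Stacking thirds from C gives C-E-G.
The figured bass 6 indicates first inversion, placing the third (E) in the bass: E-G-C.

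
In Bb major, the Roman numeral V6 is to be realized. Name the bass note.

V in Bb major has root F; the chord is F-A-C.
The figure 6 means first inversion — the third is in the bass.

A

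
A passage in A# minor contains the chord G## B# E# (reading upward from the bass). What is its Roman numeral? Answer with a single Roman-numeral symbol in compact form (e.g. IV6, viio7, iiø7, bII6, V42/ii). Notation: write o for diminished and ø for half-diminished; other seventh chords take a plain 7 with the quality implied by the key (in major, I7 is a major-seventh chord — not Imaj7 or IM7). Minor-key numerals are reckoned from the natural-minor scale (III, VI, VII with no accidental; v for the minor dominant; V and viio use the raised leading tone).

V6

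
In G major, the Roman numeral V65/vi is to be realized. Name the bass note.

D#

The applied chord V65/vi is rooted on B: B-D#-F#-A.
The figure 65 means first inversion — the third is in the bass.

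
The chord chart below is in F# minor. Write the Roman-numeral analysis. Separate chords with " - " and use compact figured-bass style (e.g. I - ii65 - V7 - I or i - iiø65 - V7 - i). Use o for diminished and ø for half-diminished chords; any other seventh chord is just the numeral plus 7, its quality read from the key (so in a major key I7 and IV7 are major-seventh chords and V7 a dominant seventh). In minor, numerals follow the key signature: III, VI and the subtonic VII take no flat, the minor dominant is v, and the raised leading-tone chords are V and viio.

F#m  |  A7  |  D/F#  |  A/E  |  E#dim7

i - V7/VI - VI6 - III64 - viio7

F#m has root F#, degree 1 in F# minor, so i.
A7: a dominant seventh chord on A, the applied dominant of VI → V7/VI.
D/F#: major triad on D = scale degree 6 → VI6.
A/E has root A, degree 3 in F# minor, so III64.
E#dim7: root E# is the leading tone; fully diminished seventh chord there is viio7.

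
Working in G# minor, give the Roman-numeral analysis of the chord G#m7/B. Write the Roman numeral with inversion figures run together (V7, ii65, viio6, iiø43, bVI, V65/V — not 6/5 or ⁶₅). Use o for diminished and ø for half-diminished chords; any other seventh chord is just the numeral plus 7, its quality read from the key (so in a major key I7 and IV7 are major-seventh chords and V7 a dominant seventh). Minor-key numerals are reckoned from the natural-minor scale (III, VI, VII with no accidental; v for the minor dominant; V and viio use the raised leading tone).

i65

Stacked in thirds the chord is G#-B-D#-F#: a minor seventh chord on G#.
G# is scale degree 1 in G# minor, and a minor seventh chord on that degree is written i7.
With B in the bass the chord is in first inversion, so the figured bass is 65.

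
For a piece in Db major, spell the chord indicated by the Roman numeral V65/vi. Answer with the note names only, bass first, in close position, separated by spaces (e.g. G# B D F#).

V65/vi is a secondary dominant — the dominant seventh of vi. vi in Db major is Bb, so the applied chord's root is F, a perfect fifth above.
Building a dominant seventh chord on F gives F-A-C-Eb.
The figured bass 65 indicates first inversion, placing the third (A) in the bass: A-C-Eb-F.

A C Eb F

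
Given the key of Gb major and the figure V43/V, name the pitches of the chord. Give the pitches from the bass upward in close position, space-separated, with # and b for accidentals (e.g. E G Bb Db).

The slash means an applied dominant: we want the dominant of V. In Gb major, V is Db major, and its dominant is built on Ab.
Building a dominant seventh chord on Ab gives Ab-C-Eb-Gb.
The figured bass 43 indicates second inversion, placing the fifth (Eb) in the bass: Eb-Gb-Ab-C.

Eb Gb Ab C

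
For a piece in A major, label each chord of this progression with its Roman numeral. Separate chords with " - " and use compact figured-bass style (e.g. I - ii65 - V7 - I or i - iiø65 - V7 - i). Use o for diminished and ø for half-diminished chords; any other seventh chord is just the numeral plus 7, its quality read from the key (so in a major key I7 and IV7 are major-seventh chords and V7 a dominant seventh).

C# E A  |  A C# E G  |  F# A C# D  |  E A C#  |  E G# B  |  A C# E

I6 - V7/IV - IV65 - I64 - V - I

C#-E-A has root A, degree 1 in A major, so I6.
A-C#-E-G: a dominant seventh chord on A, the applied dominant of IV → V7/IV.
F#-A-C#-D: major seventh chord on D = scale degree 4 → IV65.
E-A-C# has root A, degree 1 in A major, so I64.
E-G#-B: root E is the dominant; major triad there is V.
A-C#-E: major triad on A = scale degree 1 → I.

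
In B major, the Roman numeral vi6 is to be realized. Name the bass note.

B

vi in B major has root G#; the chord is G#-B-D#.
The figure 6 means first inversion — the third is in the bass.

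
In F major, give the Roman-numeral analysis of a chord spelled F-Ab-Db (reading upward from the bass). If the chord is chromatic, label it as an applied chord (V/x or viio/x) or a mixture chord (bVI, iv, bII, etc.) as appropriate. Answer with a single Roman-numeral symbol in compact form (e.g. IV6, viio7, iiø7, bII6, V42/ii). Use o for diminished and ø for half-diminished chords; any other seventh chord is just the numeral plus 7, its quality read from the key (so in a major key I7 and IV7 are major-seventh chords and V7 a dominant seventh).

Stacked in thirds the chord is Db-F-Ab: a major triad on Db.
Db is the lowered sixth degree of F major (diatonic 6 would be D). This is a major triad on the lowered sixth degree, borrowed from the parallel minor.
With F in the bass the chord is in first inversion, so the figured bass is 6.

bVI6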